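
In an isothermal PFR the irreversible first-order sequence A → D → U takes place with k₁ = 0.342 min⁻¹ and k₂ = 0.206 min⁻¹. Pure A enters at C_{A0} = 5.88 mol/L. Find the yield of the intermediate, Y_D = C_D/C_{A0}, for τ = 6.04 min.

Solving the coupled first-order balances gives C_D(τ) = [k₁/(k₂−k₁)]·C_{A0}·(e^(−k₁τ) − e^(−k₂τ)).
e^(−k₁τ) = e^(−0.342×6.04) = e^(−2.066) = 0.1267; e^(−k₂τ) = e^(−1.244) = 0.2882.
C_D = 0.342×5.88/(0.206−0.342) × (0.1267−0.2882) = (-14.79)×(-0.1614) = 2.387 mol/L.
Y_D = C_D/C_{A0} = 2.387/5.88 = 0.406.

0.406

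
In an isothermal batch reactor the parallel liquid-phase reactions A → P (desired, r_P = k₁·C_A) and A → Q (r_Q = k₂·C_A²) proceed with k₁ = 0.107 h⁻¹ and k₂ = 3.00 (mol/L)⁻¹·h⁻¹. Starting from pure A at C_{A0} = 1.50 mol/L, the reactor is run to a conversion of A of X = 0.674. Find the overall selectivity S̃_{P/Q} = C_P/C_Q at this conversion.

0.0394

C_A = C_{A0}(1−X) = 0.4890 mol/L.
Along a PFR/batch, dC_P/dC_A = −r_P/(r_P+r_Q) = −k₁/(k₁+k₂·C_A).
Integrating from C_{A0} to C_A: C_P = (0.107/3.00)·ln[(0.107+3.00·1.50)/(0.107+3.00·0.489)] = 0.03567·ln(4.607/1.574) = 0.03830 mol/L.
C_Q = (C_{A0}−C_A)−C_P = 0.9727 mol/L; S̃_{P/Q} = 0.03830/0.9727 = 0.0394.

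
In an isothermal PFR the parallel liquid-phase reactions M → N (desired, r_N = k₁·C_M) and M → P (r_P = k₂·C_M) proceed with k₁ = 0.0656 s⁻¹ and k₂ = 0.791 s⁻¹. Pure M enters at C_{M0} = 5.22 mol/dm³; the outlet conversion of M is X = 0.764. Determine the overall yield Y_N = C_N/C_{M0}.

C_M = C_{M0}(1−X) = 1.232 mol/dm³.
Both paths are first order in M, so the instantaneous fraction to N is constant: dC_N/d(−C_M) = k₁/(k₁+k₂) = 0.07658.
C_N = 0.07658·(C_{M0}−C_M) = 0.07658×3.988 = 0.305 mol/dm³.
Y_N = C_N/C_{M0} = 0.3054/5.22 = 0.0585.

0.0585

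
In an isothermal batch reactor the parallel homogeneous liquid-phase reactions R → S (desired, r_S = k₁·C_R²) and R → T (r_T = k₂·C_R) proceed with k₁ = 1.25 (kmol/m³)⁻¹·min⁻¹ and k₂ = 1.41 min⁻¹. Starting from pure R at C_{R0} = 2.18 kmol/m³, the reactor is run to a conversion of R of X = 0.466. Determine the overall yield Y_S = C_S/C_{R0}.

C_R = C_{R0}(1−X) = 1.164 kmol/m³.
Along a PFR/batch, dC_T/dC_R = −r_T/(r_S+r_T) = −k₂/(k₂+k₁·C_R).
Integrating from C_{R0} to C_R: C_T = (1.41/1.25)·ln[(1.41+1.25·2.18)/(1.41+1.25·1.16)] = 1.128·ln(4.135/2.865) = 0.4138 kmol/m³.
Then C_S = (C_{R0}−C_R) − C_T = 1.016 − 0.4138 = 0.6021 kmol/m³.
Y_S = C_S/C_{R0} = 0.6021/2.18 = 0.276.

0.276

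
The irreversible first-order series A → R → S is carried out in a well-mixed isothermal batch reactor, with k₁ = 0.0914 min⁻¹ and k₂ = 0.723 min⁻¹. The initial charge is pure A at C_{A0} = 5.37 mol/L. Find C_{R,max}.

0.503 mol/L

At the optimum, C_{R,max}/C_{A0} = (k₁/k₂)^[k₂/(k₂−k₁)].
= (0.0914/0.723)^(0.723/(0.723−0.0914)) = (0.1264)^(1.145) = 0.09372.
C_{R,max} = 0.09372×5.37 = 0.503 mol/L.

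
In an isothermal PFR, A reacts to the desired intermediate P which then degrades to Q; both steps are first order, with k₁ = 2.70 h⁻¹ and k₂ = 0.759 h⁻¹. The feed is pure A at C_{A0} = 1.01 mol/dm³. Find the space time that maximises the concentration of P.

The intermediate peaks when r₁ = r₂, i.e. k₁e^(−k₁τ) = k₂e^(−k₂τ), giving τ_opt = ln(k₂/k₁)/(k₂−k₁).
= ln(0.759/2.70)/(0.759−2.70) = ln(0.2811)/-1.941 = -1.269/-1.941 = 0.654 h.

0.654 h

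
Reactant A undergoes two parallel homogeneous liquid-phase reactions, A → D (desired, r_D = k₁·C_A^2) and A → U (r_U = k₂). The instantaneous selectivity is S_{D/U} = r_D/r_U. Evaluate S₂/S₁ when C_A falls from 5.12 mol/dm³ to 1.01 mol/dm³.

S_{D/U} = (k₁/k₂)·C_A^2, so S₂/S₁ = (C_{A,2}/C_{A,1})^2.
= (1.01/5.12)^2 = (0.1973)^2 = 0.0389.
Selectivity toward D falls as C_A falls — high-concentration operation is favoured.

0.0389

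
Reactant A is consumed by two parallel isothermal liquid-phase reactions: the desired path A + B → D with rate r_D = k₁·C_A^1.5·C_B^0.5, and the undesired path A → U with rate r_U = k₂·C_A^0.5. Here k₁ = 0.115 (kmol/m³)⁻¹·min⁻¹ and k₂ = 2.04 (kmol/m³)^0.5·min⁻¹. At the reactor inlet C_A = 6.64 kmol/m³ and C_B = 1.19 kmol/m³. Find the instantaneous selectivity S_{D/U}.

0.408

S_{D/U} = r_D/r_U = (k₁·C_A^1.5·C_B^0.5)/(k₂·C_A^0.5) = (k₁/k₂)·C_A·C_B^0.5.
= (0.115×6.640^1.5×1.190^0.5) / (2.04×6.640^0.5) = 2.146/5.257 = 0.408.
Since the desired path is higher order in A, keeping C_A high (PFR or concentrated feed) favours D.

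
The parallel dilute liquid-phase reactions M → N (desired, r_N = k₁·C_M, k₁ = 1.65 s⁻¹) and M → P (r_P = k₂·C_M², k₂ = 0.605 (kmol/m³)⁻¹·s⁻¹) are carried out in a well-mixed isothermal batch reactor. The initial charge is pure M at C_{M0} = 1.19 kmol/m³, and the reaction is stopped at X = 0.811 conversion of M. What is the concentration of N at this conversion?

0.771 kmol/m³

C_M = C_{M0}(1−X) = 0.2249 kmol/m³.
Along a PFR/batch, dC_N/dC_M = −r_N/(r_N+r_P) = −k₁/(k₁+k₂·C_M).
Integrating from C_{M0} to C_M: C_N = (1.65/0.605)·ln[(1.65+0.605·1.19)/(1.65+0.605·0.225)] = 2.727·ln(2.370/1.786) = 0.7714 kmol/m³.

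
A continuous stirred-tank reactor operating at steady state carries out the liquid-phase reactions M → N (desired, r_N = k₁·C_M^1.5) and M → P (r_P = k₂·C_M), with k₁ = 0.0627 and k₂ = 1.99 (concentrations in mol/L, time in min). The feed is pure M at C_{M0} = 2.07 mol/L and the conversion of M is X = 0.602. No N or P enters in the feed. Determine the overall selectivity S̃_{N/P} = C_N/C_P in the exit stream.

0.0286

Exit C_M = C_{M0}(1−X) = 2.07×0.398 = 0.8239 mol/L.
In a CSTR the entire volume is at exit conditions, so r_N = 0.0627×0.8239^1.5 = 0.04689 and r_P = 1.99×0.8239 = 1.639.
Overall selectivity = C_N/C_P = r_Nτ/(r_Pτ) = r_N/r_P = 0.0286.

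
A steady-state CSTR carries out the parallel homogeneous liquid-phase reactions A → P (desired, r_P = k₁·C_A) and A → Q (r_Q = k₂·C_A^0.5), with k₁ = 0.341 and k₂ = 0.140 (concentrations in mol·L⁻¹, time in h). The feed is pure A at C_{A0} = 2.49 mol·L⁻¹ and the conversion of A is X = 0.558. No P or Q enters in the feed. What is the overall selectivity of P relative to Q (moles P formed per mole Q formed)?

Exit C_A = C_{A0}(1−X) = 2.49×0.442 = 1.101 mol·L⁻¹.
Rates in a CSTR are evaluated at the outlet concentration: r_P = 0.341×1.101 = 0.3753, r_Q = 0.140×1.101^0.5 = 0.1469.
Overall selectivity = C_P/C_Q = r_Pτ/(r_Qτ) = r_P/r_Q = 2.56.

2.56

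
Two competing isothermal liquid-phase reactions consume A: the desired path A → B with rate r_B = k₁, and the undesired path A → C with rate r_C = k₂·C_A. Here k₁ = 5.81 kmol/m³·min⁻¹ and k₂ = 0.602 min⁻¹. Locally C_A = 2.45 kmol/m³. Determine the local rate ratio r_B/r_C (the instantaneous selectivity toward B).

3.94

S_{B/C} = r_B/r_C = (k₁)/(k₂·C_A) = (k₁/k₂)·C_A⁻¹.
= (5.81) / (0.602×2.450) = 5.810/1.475 = 3.94.
The undesired path is higher order in A, so low C_A (CSTR or dilute feed) favours B.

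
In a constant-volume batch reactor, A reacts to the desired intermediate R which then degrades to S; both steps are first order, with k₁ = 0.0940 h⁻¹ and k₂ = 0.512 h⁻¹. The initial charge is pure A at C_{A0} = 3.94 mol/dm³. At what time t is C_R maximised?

For first-order series the maximum of C_R occurs at t_opt = ln(k₂/k₁)/(k₂−k₁).
= ln(0.512/0.0940)/(0.512−0.0940) = ln(5.447)/0.4180 = 1.695/0.4180 = 4.06 h.

4.06 h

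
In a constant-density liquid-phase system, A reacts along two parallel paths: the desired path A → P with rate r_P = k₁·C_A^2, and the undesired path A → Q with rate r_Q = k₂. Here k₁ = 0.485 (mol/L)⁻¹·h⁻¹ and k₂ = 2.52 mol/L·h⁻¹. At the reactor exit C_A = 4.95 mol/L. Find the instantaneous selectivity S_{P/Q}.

S_{P/Q} = r_P/r_Q = (k₁·C_A^2)/(k₂) = (k₁/k₂)·C_A^2.
= (0.485×4.950^2) / (2.52) = 11.88/2.520 = 4.72.
Since the desired path is higher order in A, keeping C_A high (PFR or concentrated feed) favours P.

4.72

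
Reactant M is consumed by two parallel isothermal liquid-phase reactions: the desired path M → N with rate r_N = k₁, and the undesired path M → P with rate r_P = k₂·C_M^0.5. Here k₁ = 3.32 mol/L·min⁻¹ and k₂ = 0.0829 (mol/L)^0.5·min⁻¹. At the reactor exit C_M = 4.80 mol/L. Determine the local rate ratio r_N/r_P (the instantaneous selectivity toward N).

18.3

S_{N/P} = r_N/r_P = (k₁)/(k₂·C_M^0.5) = (k₁/k₂)·C_M^-0.5.
= (3.32) / (0.0829×4.800^0.5) = 3.320/0.1816 = 18.3.
The undesired path is higher order in M, so low C_M (CSTR or dilute feed) favours N.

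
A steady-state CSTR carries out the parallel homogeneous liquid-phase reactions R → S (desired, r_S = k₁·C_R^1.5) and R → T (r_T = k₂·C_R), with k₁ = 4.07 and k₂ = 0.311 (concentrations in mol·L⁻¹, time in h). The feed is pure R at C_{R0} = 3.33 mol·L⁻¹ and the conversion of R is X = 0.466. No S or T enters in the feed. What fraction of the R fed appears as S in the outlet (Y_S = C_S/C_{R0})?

Exit C_R = C_{R0}(1−X) = 3.33×0.534 = 1.778 mol·L⁻¹.
Rates in a CSTR are evaluated at the outlet concentration: r_S = 4.07×1.778^1.5 = 9.651, r_T = 0.311×1.778 = 0.5530.
Fraction of consumed R going to S: r_S/(r_S+r_T) = 0.9458.
C_S = 0.9458·C_{R0}·X = 0.9458×3.33×0.466 = 1.47 mol·L⁻¹; Y_S = C_S/C_{R0} = 0.441.

0.441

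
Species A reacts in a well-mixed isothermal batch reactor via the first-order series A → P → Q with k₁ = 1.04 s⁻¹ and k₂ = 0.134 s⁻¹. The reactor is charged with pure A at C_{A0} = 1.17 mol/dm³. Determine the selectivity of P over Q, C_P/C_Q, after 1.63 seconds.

Solving the coupled first-order balances gives C_P(t) = [k₁/(k₂−k₁)]·C_{A0}·(e^(−k₁t) − e^(−k₂t)).
e^(−k₁t) = e^(−1.04×1.63) = e^(−1.695) = 0.1836; e^(−k₂t) = e^(−0.2184) = 0.8038.
C_P = 1.04×1.17/(0.134−1.04) × (0.1836−0.8038) = (-1.343)×(-0.6202) = 0.8330 mol/dm³.
C_A = C_{A0}e^(−k₁t) = 0.2148 mol/dm³, so C_Q = C_{A0}−C_A−C_P = 0.1222 mol/dm³; C_P/C_Q = 6.81.

6.81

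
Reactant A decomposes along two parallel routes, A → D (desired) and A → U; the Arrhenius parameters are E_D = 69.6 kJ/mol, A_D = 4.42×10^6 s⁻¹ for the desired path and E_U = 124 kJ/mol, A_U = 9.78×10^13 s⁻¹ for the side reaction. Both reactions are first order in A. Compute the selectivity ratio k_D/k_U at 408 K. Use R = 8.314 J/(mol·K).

0.417

Since both paths have the same order in A, the concentration cancels and S_{D/U} = k_D/k_U = (A_D/A_U)·exp[(E_U−E_D)/(RT)].
(E_U−E_D)/(RT) = (124−69.6)×10³/(8.314×408) = 54400/3392 = 16.04.
k_D/k_U = (4.42×10^6/9.78×10^13)·exp(16.04) = 4.519×10^-8 × 9.223×10^6 = 0.417.
Since E_D < E_U, lowering the temperature improves selectivity toward D.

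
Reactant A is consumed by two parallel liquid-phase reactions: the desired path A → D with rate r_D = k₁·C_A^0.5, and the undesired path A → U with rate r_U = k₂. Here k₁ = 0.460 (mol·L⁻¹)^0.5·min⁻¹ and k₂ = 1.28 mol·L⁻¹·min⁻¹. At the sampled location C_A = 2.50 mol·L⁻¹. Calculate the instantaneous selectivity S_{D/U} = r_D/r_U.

0.568

S_{D/U} = r_D/r_U = (k₁·C_A^0.5)/(k₂) = (k₁/k₂)·C_A^0.5.
= (0.460×2.500^0.5) / (1.28) = 0.7273/1.280 = 0.568.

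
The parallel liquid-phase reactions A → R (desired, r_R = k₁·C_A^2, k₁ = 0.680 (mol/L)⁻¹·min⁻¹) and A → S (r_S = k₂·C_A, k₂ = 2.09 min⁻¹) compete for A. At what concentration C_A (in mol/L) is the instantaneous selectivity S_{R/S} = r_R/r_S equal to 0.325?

0.999 mol/L

S_{R/S} = (k₁/k₂)·C_A ⇒ C_A = S·k₂/k₁.
= 0.325×2.09/0.680 = 0.999 mol/L.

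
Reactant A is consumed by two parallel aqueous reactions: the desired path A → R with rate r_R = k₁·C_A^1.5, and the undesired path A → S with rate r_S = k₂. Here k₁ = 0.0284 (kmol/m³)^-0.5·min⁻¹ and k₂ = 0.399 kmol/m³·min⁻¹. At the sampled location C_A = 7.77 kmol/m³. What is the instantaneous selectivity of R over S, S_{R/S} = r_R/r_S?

1.54

S_{R/S} = r_R/r_S = (k₁·C_A^1.5)/(k₂) = (k₁/k₂)·C_A^1.5.
= (0.0284×7.770^1.5) / (0.399) = 0.6151/0.3990 = 1.54.
Since the desired path is higher order in A, keeping C_A high (PFR or concentrated feed) favours R.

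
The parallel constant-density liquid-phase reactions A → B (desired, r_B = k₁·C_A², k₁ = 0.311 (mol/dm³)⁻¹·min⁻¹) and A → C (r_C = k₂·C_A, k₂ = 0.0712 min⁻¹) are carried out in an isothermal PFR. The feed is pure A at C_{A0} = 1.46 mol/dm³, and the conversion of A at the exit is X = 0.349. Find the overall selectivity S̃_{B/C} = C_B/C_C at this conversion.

5.20

C_A = C_{A0}(1−X) = 0.9505 mol/dm³.
Along a PFR/batch, dC_C/dC_A = −r_C/(r_B+r_C) = −k₂/(k₂+k₁·C_A).
Integrating from C_{A0} to C_A: C_C = (0.0712/0.311)·ln[(0.0712+0.311·1.46)/(0.0712+0.311·0.950)] = 0.2289·ln(0.5253/0.3668) = 0.08221 mol/dm³.
Then C_B = (C_{A0}−C_A) − C_C = 0.5095 − 0.08221 = 0.4273 mol/dm³.
S̃_{B/C} = C_B/C_C = 0.4273/0.08221 = 5.20.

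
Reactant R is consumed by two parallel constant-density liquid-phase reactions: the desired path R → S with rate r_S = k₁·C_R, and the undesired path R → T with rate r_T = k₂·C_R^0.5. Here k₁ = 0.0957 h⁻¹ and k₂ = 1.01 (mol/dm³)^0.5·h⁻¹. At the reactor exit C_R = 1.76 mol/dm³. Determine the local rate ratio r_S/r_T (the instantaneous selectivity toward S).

S_{S/T} = r_S/r_T = (k₁·C_R)/(k₂·C_R^0.5) = (k₁/k₂)·C_R^0.5.
= (0.0957×1.760) / (1.01×1.760^0.5) = 0.1684/1.340 = 0.126.
Since the desired path is higher order in R, keeping C_R high (PFR or concentrated feed) favours S.

0.126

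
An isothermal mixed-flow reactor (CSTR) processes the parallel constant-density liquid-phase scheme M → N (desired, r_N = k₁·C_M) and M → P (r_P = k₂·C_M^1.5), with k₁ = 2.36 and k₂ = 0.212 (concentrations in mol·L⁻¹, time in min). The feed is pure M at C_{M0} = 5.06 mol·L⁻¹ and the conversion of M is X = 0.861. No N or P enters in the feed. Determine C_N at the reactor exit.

Exit C_M = C_{M0}(1−X) = 5.06×0.139 = 0.7033 mol·L⁻¹.
A CSTR operates uniformly at the exit composition, giving r_N = 1.660 and r_P = 0.1251 (each k·C_M^n at C_M = 0.7033).
Fraction of consumed M going to N: r_N/(r_N+r_P) = 0.9299.
C_N = 0.9299·C_{M0}·X = 0.9299×5.06×0.861 = 4.05 mol·L⁻¹.

4.05 mol·L⁻¹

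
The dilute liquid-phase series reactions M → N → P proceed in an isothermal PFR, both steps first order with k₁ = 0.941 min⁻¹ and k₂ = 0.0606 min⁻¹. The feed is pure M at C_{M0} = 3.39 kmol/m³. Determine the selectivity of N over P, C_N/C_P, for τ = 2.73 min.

8.29

For first-order series with pure M initially, C_N(τ) = k₁C_{M0}/(k₂−k₁)·(e^(−k₁τ) − e^(−k₂τ)).
e^(−k₁τ) = e^(−0.941×2.73) = e^(−2.569) = 0.07662; e^(−k₂τ) = e^(−0.1654) = 0.8475.
C_N = 0.941×3.39/(0.0606−0.941) × (0.07662−0.8475) = (-3.623)×(-0.7709) = 2.793 kmol/m³.
C_M = C_{M0}e^(−k₁τ) = 0.2597 kmol/m³, so C_P = C_{M0}−C_M−C_N = 0.3370 kmol/m³; C_N/C_P = 8.29.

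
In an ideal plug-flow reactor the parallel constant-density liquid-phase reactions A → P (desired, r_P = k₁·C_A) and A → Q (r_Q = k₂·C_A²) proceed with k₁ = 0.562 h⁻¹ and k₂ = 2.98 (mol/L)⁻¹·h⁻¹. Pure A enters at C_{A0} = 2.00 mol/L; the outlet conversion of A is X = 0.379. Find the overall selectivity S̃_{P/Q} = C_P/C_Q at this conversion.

0.118

C_A = C_{A0}(1−X) = 1.242 mol/L.
Along a PFR/batch, dC_P/dC_A = −r_P/(r_P+r_Q) = −k₁/(k₁+k₂·C_A).
Integrating from C_{A0} to C_A: C_P = (0.562/2.98)·ln[(0.562+2.98·2.00)/(0.562+2.98·1.24)] = 0.1886·ln(6.522/4.263) = 0.08018 mol/L.
C_Q = (C_{A0}−C_A)−C_P = 0.6778 mol/L; S̃_{P/Q} = 0.08018/0.6778 = 0.118.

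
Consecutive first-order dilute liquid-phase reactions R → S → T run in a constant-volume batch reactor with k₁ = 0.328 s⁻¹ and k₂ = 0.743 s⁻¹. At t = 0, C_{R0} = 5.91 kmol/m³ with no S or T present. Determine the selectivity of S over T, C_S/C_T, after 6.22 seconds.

0.123

Solving the coupled first-order balances gives C_S(t) = [k₁/(k₂−k₁)]·C_{R0}·(e^(−k₁t) − e^(−k₂t)).
e^(−k₁t) = e^(−0.328×6.22) = e^(−2.040) = 0.1300; e^(−k₂t) = e^(−4.621) = 0.009838.
C_S = 0.328×5.91/(0.743−0.328) × (0.1300−0.009838) = 4.671×0.1202 = 0.5613 kmol/m³.
C_R = C_{R0}e^(−k₁t) = 0.7683 kmol/m³, so C_T = C_{R0}−C_R−C_S = 4.580 kmol/m³; C_S/C_T = 0.123.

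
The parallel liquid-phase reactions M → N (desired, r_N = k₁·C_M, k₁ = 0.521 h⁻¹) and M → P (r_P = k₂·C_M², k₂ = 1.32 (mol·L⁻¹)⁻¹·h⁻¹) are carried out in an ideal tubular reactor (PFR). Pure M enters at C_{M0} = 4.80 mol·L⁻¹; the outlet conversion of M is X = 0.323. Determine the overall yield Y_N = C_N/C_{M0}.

C_M = C_{M0}(1−X) = 3.250 mol·L⁻¹.
Along a PFR/batch, dC_N/dC_M = −r_N/(r_N+r_P) = −k₁/(k₁+k₂·C_M).
Integrating from C_{M0} to C_M: C_N = (0.521/1.32)·ln[(0.521+1.32·4.80)/(0.521+1.32·3.25)] = 0.3947·ln(6.857/4.810) = 0.1399 mol·L⁻¹.
Y_N = C_N/C_{M0} = 0.1399/4.80 = 0.0291.

0.0291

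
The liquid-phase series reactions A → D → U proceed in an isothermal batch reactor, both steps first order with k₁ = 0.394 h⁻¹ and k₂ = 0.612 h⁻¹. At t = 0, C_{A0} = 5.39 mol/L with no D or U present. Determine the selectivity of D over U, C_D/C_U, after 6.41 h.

Solving the coupled first-order balances gives C_D(t) = [k₁/(k₂−k₁)]·C_{A0}·(e^(−k₁t) − e^(−k₂t)).
e^(−k₁t) = e^(−0.394×6.41) = e^(−2.526) = 0.08002; e^(−k₂t) = e^(−3.923) = 0.01978.
C_D = 0.394×5.39/(0.612−0.394) × (0.08002−0.01978) = 9.742×0.06023 = 0.5868 mol/L.
C_A = C_{A0}e^(−k₁t) = 0.4313 mol/L, so C_U = C_{A0}−C_A−C_D = 4.372 mol/L; C_D/C_U = 0.134.

0.134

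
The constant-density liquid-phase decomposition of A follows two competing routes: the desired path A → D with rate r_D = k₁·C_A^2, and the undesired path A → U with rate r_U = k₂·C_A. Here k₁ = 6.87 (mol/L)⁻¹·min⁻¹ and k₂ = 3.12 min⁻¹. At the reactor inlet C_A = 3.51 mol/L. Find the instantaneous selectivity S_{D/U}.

7.73

S_{D/U} = r_D/r_U = (k₁·C_A^2)/(k₂·C_A) = (k₁/k₂)·C_A.
= (6.87×3.510^2) / (3.12×3.510) = 84.64/10.95 = 7.73.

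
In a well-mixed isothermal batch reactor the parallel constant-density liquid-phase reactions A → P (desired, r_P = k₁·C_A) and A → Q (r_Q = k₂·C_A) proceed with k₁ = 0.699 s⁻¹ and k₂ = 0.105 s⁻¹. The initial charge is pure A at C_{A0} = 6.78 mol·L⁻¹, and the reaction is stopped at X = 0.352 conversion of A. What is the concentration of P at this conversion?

2.07 mol·L⁻¹

C_A = C_{A0}(1−X) = 4.393 mol·L⁻¹.
Both paths are first order in A, so the instantaneous fraction to P is constant: dC_P/d(−C_A) = k₁/(k₁+k₂) = 0.8694.
C_P = 0.8694·(C_{A0}−C_A) = 0.8694×2.387 = 2.07 mol·L⁻¹.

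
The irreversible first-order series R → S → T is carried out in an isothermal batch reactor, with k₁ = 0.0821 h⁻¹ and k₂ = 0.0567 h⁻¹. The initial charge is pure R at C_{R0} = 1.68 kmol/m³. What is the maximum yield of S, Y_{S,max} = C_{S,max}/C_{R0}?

Evaluating C_S at t_opt = ln(k₂/k₁)/(k₂−k₁) gives C_{S,max}/C_{R0} = (k₁/k₂)^[k₂/(k₂−k₁)].
= (0.0821/0.0567)^(0.0567/(0.0567−0.0821)) = (1.448)^(-2.232) = 0.4377.

0.438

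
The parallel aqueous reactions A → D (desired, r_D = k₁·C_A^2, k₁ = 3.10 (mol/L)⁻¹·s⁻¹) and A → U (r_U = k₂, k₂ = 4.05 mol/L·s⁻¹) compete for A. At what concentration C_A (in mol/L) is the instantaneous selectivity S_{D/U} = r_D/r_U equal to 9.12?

S_{D/U} = (k₁/k₂)·C_A^2 ⇒ C_A = (S·k₂/k₁)^(0.5).
= (9.12×4.05/3.10)^(0.5) = (11.91)^(0.5) = 3.45 mol/L.

3.45 mol/L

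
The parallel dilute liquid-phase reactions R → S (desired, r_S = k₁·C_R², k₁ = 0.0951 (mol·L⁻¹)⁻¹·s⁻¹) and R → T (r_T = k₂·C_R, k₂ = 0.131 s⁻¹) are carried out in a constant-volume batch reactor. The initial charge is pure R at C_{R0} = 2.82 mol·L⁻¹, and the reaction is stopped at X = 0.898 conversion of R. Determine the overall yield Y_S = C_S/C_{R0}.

0.446

C_R = C_{R0}(1−X) = 0.2876 mol·L⁻¹.
Along a PFR/batch, dC_T/dC_R = −r_T/(r_S+r_T) = −k₂/(k₂+k₁·C_R).
Integrating from C_{R0} to C_R: C_T = (0.131/0.0951)·ln[(0.131+0.0951·2.82)/(0.131+0.0951·0.288)] = 1.377·ln(0.3992/0.1584) = 1.274 mol·L⁻¹.
Then C_S = (C_{R0}−C_R) − C_T = 2.532 − 1.274 = 1.259 mol·L⁻¹.
Y_S = C_S/C_{R0} = 1.259/2.82 = 0.446.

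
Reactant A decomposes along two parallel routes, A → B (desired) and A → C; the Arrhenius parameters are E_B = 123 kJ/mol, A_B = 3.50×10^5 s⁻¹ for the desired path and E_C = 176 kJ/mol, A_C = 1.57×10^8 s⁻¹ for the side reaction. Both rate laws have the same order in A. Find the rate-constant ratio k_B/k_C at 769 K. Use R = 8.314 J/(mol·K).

With equal orders, S_{B/C} = k_B/k_C = (A_B/A_C)·exp[(E_C−E_B)/(RT)].
(E_C−E_B)/(RT) = (176−123)×10³/(8.314×769) = 53000/6393 = 8.290.
k_B/k_C = (3.50×10^5/1.57×10^8)·exp(8.290) = 0.002229 × 3983 = 8.88.
Since E_B < E_C, lowering the temperature improves selectivity toward B.

8.88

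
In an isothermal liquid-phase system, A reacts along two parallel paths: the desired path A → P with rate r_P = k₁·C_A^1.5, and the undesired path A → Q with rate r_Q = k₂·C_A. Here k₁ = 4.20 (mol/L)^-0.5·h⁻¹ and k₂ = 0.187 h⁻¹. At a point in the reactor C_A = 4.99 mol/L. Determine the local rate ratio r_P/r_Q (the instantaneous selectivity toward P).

S_{P/Q} = r_P/r_Q = (k₁·C_A^1.5)/(k₂·C_A) = (k₁/k₂)·C_A^0.5.
= (4.20×4.990^1.5) / (0.187×4.990) = 46.82/0.9331 = 50.2.
Since the desired path is higher order in A, keeping C_A high (PFR or concentrated feed) favours P.

50.2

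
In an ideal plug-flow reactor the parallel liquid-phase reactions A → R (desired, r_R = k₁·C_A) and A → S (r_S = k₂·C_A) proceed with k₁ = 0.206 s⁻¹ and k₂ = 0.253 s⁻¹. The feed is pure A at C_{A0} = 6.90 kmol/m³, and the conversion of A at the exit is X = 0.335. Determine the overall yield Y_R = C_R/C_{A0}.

C_A = C_{A0}(1−X) = 4.589 kmol/m³.
Both paths are first order in A, so the instantaneous fraction to R is constant: dC_R/d(−C_A) = k₁/(k₁+k₂) = 0.4488.
C_R = 0.4488·(C_{A0}−C_A) = 0.4488×2.311 = 1.04 kmol/m³.
Y_R = C_R/C_{A0} = 1.037/6.90 = 0.150.

0.150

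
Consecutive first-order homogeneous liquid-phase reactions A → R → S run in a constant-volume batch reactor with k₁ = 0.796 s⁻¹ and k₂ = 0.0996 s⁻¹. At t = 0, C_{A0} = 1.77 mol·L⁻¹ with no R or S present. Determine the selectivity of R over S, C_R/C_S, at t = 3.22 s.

For first-order series with pure A initially, C_R(t) = k₁C_{A0}/(k₂−k₁)·(e^(−k₁t) − e^(−k₂t)).
e^(−k₁t) = e^(−0.796×3.22) = e^(−2.563) = 0.07706; e^(−k₂t) = e^(−0.3207) = 0.7256.
C_R = 0.796×1.77/(0.0996−0.796) × (0.07706−0.7256) = (-2.023)×(-0.6486) = 1.312 mol·L⁻¹.
C_A = C_{A0}e^(−k₁t) = 0.1364 mol·L⁻¹, so C_S = C_{A0}−C_A−C_R = 0.3214 mol·L⁻¹; C_R/C_S = 4.08.

4.08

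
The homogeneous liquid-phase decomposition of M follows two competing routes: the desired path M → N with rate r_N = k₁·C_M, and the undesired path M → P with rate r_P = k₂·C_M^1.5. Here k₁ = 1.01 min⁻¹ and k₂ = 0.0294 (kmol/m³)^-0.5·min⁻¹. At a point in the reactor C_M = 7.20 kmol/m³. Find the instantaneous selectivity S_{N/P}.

12.8

S_{N/P} = r_N/r_P = (k₁·C_M)/(k₂·C_M^1.5) = (k₁/k₂)·C_M^-0.5.
= (1.01×7.200) / (0.0294×7.200^1.5) = 7.272/0.5680 = 12.8.
The undesired path is higher order in M, so low C_M (CSTR or dilute feed) favours N.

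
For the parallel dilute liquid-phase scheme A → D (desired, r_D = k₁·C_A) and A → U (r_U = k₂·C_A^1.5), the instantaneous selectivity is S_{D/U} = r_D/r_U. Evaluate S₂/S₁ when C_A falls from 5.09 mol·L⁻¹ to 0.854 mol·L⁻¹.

S_{D/U} = (k₁/k₂)·C_A^-0.5, so S₂/S₁ = (C_{A,2}/C_{A,1})^-0.5.
= (0.854/5.09)^(-0.5) = (0.1678)^(-0.5) = 2.44.

2.44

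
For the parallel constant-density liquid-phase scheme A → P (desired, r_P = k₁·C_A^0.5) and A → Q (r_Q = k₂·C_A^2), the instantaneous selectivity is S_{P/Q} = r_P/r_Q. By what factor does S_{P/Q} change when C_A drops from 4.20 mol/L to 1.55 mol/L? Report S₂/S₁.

S_{P/Q} = (k₁/k₂)·C_A^-1.5, so S₂/S₁ = (C_{A,2}/C_{A,1})^-1.5.
= (1.55/4.20)^(-1.5) = (0.3690)^(-1.5) = 4.46.
Selectivity toward P rises as C_A falls — low-concentration operation is favoured.

4.46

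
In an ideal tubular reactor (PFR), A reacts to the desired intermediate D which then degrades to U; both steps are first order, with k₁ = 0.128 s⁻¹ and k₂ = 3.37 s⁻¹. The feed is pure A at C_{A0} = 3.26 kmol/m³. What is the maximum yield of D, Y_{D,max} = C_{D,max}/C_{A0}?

0.0334

Evaluating C_D at τ_opt = ln(k₂/k₁)/(k₂−k₁) gives C_{D,max}/C_{A0} = (k₁/k₂)^[k₂/(k₂−k₁)].
= (0.128/3.37)^(3.37/(3.37−0.128)) = (0.03798)^(1.039) = 0.03338.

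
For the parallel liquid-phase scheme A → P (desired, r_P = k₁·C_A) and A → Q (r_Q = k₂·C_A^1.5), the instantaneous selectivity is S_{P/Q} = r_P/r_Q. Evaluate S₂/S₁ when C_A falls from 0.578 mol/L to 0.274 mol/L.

1.45

S_{P/Q} = (k₁/k₂)·C_A^-0.5, so S₂/S₁ = (C_{A,2}/C_{A,1})^-0.5.
= (0.274/0.578)^(-0.5) = (0.4740)^(-0.5) = 1.45.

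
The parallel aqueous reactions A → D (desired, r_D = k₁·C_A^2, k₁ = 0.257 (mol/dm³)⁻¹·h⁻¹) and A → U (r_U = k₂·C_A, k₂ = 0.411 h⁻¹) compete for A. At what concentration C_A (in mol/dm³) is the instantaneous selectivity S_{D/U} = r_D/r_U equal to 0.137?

0.219 mol/dm³

S_{D/U} = (k₁/k₂)·C_A ⇒ C_A = S·k₂/k₁.
= 0.137×0.411/0.257 = 0.219 mol/dm³.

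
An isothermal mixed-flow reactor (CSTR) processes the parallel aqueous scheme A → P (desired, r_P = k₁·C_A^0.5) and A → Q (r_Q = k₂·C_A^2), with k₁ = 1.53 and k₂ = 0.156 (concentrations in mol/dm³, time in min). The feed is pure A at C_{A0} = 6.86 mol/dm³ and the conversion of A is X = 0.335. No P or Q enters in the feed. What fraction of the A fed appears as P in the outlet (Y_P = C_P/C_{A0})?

Exit C_A = C_{A0}(1−X) = 6.86×0.665 = 4.562 mol/dm³.
Rates in a CSTR are evaluated at the outlet concentration: r_P = 1.53×4.562^0.5 = 3.268, r_Q = 0.156×4.562^2 = 3.247.
Fraction of consumed A going to P: r_P/(r_P+r_Q) = 0.5016.
C_P = 0.5016·C_{A0}·X = 0.5016×6.86×0.335 = 1.15 mol/dm³; Y_P = C_P/C_{A0} = 0.168.

0.168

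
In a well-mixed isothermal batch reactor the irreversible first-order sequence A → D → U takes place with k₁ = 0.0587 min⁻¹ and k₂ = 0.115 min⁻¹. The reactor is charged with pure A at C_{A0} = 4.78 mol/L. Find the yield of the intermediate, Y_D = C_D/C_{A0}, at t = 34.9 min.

0.116

Solving the coupled first-order balances gives C_D(t) = [k₁/(k₂−k₁)]·C_{A0}·(e^(−k₁t) − e^(−k₂t)).
e^(−k₁t) = e^(−0.0587×34.9) = e^(−2.049) = 0.1289; e^(−k₂t) = e^(−4.013) = 0.01807.
C_D = 0.0587×4.78/(0.115−0.0587) × (0.1289−0.01807) = 4.984×0.1108 = 0.5524 mol/L.
Y_D = C_D/C_{A0} = 0.5524/4.78 = 0.116.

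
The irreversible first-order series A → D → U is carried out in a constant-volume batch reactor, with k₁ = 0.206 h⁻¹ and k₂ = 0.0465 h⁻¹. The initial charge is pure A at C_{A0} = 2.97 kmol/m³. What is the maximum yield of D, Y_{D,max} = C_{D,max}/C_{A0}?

0.648

Evaluating C_D at t_opt = ln(k₂/k₁)/(k₂−k₁) gives C_{D,max}/C_{A0} = (k₁/k₂)^[k₂/(k₂−k₁)].
= (0.206/0.0465)^(0.0465/(0.0465−0.206)) = (4.430)^(-0.2915) = 0.6480.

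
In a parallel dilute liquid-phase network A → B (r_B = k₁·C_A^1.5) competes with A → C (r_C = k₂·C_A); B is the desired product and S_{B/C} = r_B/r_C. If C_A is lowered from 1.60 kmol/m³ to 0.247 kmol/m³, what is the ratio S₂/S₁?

0.393

S_{B/C} = (k₁/k₂)·C_A^0.5, so S₂/S₁ = (C_{A,2}/C_{A,1})^0.5.
= (0.247/1.60)^0.5 = (0.1544)^0.5 = 0.393.
Selectivity toward B falls as C_A falls — high-concentration operation is favoured.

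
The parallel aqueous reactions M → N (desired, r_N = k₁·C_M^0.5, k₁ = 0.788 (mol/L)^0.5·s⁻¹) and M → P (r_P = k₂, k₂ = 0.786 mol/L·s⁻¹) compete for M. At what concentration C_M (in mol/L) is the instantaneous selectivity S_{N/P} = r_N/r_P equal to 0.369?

S_{N/P} = (k₁/k₂)·C_M^0.5 ⇒ C_M = (S·k₂/k₁)^(2).
= (0.369×0.786/0.788)^(2) = (0.3681)^(2) = 0.135 mol/L.

0.135 mol/L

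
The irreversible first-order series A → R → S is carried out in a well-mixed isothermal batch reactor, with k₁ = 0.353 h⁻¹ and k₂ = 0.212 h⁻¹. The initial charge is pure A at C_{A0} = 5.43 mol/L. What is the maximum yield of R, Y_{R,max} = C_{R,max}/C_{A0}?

Evaluating C_R at t_opt = ln(k₂/k₁)/(k₂−k₁) gives C_{R,max}/C_{A0} = (k₁/k₂)^[k₂/(k₂−k₁)].
= (0.353/0.212)^(0.212/(0.212−0.353)) = (1.665)^(-1.504) = 0.4646.

0.465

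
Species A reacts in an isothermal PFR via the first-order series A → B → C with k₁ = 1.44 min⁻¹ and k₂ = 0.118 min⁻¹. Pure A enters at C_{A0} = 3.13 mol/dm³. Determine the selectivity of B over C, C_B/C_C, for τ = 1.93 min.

The intermediate concentration in a first-order A→B→C sequence is C_B = k₁C_{A0}(e^(−k₁τ) − e^(−k₂τ))/(k₂−k₁).
e^(−k₁τ) = e^(−1.44×1.93) = e^(−2.779) = 0.06209; e^(−k₂τ) = e^(−0.2277) = 0.7963.
C_B = 1.44×3.13/(0.118−1.44) × (0.06209−0.7963) = (-3.409)×(-0.7342) = 2.503 mol/dm³.
C_A = C_{A0}e^(−k₁τ) = 0.1943 mol/dm³, so C_C = C_{A0}−C_A−C_B = 0.4324 mol/dm³; C_B/C_C = 5.79.

5.79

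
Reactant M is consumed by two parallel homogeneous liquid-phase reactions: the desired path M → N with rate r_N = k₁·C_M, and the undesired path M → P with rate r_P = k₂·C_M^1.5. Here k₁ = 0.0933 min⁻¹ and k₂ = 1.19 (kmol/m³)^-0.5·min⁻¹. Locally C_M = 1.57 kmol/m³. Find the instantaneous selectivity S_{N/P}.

S_{N/P} = r_N/r_P = (k₁·C_M)/(k₂·C_M^1.5) = (k₁/k₂)·C_M^-0.5.
= (0.0933×1.570) / (1.19×1.570^1.5) = 0.1465/2.341 = 0.0626.

0.0626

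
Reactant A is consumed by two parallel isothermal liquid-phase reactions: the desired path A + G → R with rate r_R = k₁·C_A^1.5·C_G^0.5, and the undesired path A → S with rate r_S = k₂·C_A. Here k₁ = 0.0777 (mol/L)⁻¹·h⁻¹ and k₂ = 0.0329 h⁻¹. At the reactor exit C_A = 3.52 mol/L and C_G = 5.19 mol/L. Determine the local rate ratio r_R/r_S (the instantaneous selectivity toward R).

10.1

S_{R/S} = r_R/r_S = (k₁·C_A^1.5·C_G^0.5)/(k₂·C_A) = (k₁/k₂)·C_A^0.5·C_G^0.5.
= (0.0777×3.520^1.5×5.190^0.5) / (0.0329×3.520) = 1.169/0.1158 = 10.1.
Since the desired path is higher order in A, keeping C_A high (PFR or concentrated feed) favours R.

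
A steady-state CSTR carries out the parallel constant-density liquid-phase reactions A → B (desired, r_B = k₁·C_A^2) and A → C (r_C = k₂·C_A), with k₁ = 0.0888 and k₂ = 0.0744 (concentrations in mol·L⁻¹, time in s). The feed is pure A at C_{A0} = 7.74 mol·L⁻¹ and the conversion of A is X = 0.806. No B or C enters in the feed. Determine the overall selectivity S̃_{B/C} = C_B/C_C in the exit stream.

Exit C_A = C_{A0}(1−X) = 7.74×0.194 = 1.502 mol·L⁻¹.
Rates in a CSTR are evaluated at the outlet concentration: r_B = 0.0888×1.502^2 = 0.2002, r_C = 0.0744×1.502 = 0.1117.
Overall selectivity = C_B/C_C = r_Bτ/(r_Cτ) = r_B/r_C = 1.79.

1.79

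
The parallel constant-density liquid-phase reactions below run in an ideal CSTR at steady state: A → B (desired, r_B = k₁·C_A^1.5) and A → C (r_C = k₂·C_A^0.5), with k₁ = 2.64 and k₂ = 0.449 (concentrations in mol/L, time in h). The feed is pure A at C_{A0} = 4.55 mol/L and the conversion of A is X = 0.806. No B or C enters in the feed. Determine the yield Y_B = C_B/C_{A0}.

0.676

Exit C_A = C_{A0}(1−X) = 4.55×0.194 = 0.8827 mol/L.
Rates in a CSTR are evaluated at the outlet concentration: r_B = 2.64×0.8827^1.5 = 2.189, r_C = 0.449×0.8827^0.5 = 0.4218.
Fraction of consumed A going to B: r_B/(r_B+r_C) = 0.8385.
C_B = 0.8385·C_{A0}·X = 0.8385×4.55×0.806 = 3.07 mol/L; Y_B = C_B/C_{A0} = 0.676.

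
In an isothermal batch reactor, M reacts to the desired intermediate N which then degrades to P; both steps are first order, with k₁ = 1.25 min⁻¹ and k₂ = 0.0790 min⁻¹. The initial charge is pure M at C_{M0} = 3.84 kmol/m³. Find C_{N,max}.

3.19 kmol/m³

At the optimum, C_{N,max}/C_{M0} = (k₁/k₂)^[k₂/(k₂−k₁)].
= (1.25/0.0790)^(0.0790/(0.0790−1.25)) = (15.82)^(-0.06746) = 0.8300.
C_{N,max} = 0.8300×3.84 = 3.19 kmol/m³.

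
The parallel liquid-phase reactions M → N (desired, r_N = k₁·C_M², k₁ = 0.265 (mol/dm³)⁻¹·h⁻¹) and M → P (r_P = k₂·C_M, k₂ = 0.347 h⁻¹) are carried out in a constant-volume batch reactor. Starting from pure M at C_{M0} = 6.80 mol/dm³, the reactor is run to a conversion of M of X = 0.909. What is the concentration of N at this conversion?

4.30 mol/dm³

C_M = C_{M0}(1−X) = 0.6188 mol/dm³.
Along a PFR/batch, dC_P/dC_M = −r_P/(r_N+r_P) = −k₂/(k₂+k₁·C_M).
Integrating from C_{M0} to C_M: C_P = (0.347/0.265)·ln[(0.347+0.265·6.80)/(0.347+0.265·0.619)] = 1.309·ln(2.149/0.5110) = 1.881 mol/dm³.
Then C_N = (C_{M0}−C_M) − C_P = 6.181 − 1.881 = 4.300 mol/dm³.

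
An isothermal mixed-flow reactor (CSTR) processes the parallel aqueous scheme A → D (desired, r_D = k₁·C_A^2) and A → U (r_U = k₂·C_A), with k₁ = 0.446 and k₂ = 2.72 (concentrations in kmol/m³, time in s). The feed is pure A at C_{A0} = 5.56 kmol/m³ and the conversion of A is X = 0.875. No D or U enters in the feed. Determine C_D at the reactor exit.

0.498 kmol/m³

Exit C_A = C_{A0}(1−X) = 5.56×0.125 = 0.6950 kmol/m³.
Rates in a CSTR are evaluated at the outlet concentration: r_D = 0.446×0.6950^2 = 0.2154, r_U = 2.72×0.6950 = 1.890.
Fraction of consumed A going to D: r_D/(r_D+r_U) = 0.1023.
C_D = 0.1023·C_{A0}·X = 0.1023×5.56×0.875 = 0.498 kmol/m³.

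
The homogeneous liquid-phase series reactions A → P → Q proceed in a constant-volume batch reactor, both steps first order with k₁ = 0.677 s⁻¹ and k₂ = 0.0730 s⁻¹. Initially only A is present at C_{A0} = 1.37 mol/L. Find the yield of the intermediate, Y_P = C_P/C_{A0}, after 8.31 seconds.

0.607

The intermediate concentration in a first-order A→B→C sequence is C_P = k₁C_{A0}(e^(−k₁t) − e^(−k₂t))/(k₂−k₁).
e^(−k₁t) = e^(−0.677×8.31) = e^(−5.626) = 0.003603; e^(−k₂t) = e^(−0.6066) = 0.5452.
C_P = 0.677×1.37/(0.0730−0.677) × (0.003603−0.5452) = (-1.536)×(-0.5416) = 0.8316 mol/L.
Y_P = C_P/C_{A0} = 0.8316/1.37 = 0.607.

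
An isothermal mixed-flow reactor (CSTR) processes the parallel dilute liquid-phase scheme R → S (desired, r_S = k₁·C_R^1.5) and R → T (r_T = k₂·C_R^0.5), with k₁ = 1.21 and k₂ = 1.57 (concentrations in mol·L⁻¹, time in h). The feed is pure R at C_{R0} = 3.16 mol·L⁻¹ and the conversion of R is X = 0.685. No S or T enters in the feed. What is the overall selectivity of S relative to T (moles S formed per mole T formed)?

Exit C_R = C_{R0}(1−X) = 3.16×0.315 = 0.9954 mol·L⁻¹.
In a CSTR the entire volume is at exit conditions, so r_S = 1.21×0.9954^1.5 = 1.202 and r_T = 1.57×0.9954^0.5 = 1.566.
Overall selectivity = C_S/C_T = r_Sτ/(r_Tτ) = r_S/r_T = 0.767.

0.767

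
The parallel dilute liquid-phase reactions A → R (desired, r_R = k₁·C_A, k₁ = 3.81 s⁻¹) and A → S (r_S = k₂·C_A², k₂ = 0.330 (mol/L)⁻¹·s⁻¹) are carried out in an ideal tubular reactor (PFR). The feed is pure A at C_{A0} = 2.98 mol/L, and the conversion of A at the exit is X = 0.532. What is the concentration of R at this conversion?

C_A = C_{A0}(1−X) = 1.395 mol/L.
Along a PFR/batch, dC_R/dC_A = −r_R/(r_R+r_S) = −k₁/(k₁+k₂·C_A).
Integrating from C_{A0} to C_A: C_R = (3.81/0.330)·ln[(3.81+0.330·2.98)/(3.81+0.330·1.39)] = 11.55·ln(4.793/4.270) = 1.334 mol/L.

1.33 mol/L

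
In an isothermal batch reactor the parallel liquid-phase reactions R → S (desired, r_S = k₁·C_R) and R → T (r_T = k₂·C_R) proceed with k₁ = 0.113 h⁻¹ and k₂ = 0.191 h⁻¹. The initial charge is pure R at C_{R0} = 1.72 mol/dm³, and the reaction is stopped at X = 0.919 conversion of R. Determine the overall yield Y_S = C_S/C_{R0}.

0.342

C_R = C_{R0}(1−X) = 0.1393 mol/dm³.
Both paths are first order in R, so the instantaneous fraction to S is constant: dC_S/d(−C_R) = k₁/(k₁+k₂) = 0.3717.
C_S = 0.3717·(C_{R0}−C_R) = 0.3717×1.581 = 0.588 mol/dm³.
Y_S = C_S/C_{R0} = 0.5876/1.72 = 0.342.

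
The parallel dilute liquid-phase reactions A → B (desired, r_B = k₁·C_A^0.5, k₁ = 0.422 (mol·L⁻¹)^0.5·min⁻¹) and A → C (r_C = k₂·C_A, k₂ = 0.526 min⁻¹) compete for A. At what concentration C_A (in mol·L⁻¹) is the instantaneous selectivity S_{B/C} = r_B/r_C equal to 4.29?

0.0350 mol·L⁻¹

S_{B/C} = (k₁/k₂)·C_A^-0.5 ⇒ C_A = (S·k₂/k₁)^(-2).
= (4.29×0.526/0.422)^(-2) = (5.347)^(-2) = 0.0350 mol·L⁻¹.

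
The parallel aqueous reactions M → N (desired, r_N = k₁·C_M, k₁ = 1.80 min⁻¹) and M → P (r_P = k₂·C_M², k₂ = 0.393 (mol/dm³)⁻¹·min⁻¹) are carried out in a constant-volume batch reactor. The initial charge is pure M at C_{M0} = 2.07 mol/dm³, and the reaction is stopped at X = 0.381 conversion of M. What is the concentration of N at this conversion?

C_M = C_{M0}(1−X) = 1.281 mol/dm³.
Along a PFR/batch, dC_N/dC_M = −r_N/(r_N+r_P) = −k₁/(k₁+k₂·C_M).
Integrating from C_{M0} to C_M: C_N = (1.80/0.393)·ln[(1.80+0.393·2.07)/(1.80+0.393·1.28)] = 4.580·ln(2.614/2.304) = 0.5782 mol/dm³.

0.578 mol/dm³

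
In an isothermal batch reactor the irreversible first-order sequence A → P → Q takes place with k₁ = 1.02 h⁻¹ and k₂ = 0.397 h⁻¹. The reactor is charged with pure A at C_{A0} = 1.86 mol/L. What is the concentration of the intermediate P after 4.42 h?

0.493 mol/L

For first-order series with pure A initially, C_P(t) = k₁C_{A0}/(k₂−k₁)·(e^(−k₁t) − e^(−k₂t)).
e^(−k₁t) = e^(−1.02×4.42) = e^(−4.508) = 0.01102; e^(−k₂t) = e^(−1.755) = 0.1730.
C_P = 1.02×1.86/(0.397−1.02) × (0.01102−0.1730) = (-3.045)×(-0.1619) = 0.4931 mol/L.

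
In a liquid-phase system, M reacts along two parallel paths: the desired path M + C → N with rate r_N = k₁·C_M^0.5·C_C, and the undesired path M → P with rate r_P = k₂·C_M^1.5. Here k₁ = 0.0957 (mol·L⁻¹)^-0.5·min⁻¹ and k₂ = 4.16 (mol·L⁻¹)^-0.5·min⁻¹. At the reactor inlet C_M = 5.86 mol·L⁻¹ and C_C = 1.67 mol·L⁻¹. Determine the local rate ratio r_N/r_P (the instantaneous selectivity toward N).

0.00656

S_{N/P} = r_N/r_P = (k₁·C_M^0.5·C_C)/(k₂·C_M^1.5) = (k₁/k₂)·C_M⁻¹·C_C.
= (0.0957×5.860^0.5×1.670) / (4.16×5.860^1.5) = 0.3869/59.01 = 0.00656.
The undesired path is higher order in M, so low C_M (CSTR or dilute feed) favours N.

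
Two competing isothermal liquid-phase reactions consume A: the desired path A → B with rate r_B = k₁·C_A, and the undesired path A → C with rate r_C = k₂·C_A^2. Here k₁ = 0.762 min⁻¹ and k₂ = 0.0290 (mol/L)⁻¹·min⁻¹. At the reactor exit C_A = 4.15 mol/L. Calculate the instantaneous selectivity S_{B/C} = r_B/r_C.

S_{B/C} = r_B/r_C = (k₁·C_A)/(k₂·C_A^2) = (k₁/k₂)·C_A⁻¹.
= (0.762×4.150) / (0.0290×4.150^2) = 3.162/0.4995 = 6.33.

6.33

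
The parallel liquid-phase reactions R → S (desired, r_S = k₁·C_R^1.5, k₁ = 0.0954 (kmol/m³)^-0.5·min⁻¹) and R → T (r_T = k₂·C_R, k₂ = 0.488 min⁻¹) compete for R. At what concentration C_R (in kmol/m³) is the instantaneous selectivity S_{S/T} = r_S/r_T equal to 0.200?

1.05 kmol/m³

S_{S/T} = (k₁/k₂)·C_R^0.5 ⇒ C_R = (S·k₂/k₁)^(2).
= (0.200×0.488/0.0954)^(2) = (1.023)^(2) = 1.05 kmol/m³.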